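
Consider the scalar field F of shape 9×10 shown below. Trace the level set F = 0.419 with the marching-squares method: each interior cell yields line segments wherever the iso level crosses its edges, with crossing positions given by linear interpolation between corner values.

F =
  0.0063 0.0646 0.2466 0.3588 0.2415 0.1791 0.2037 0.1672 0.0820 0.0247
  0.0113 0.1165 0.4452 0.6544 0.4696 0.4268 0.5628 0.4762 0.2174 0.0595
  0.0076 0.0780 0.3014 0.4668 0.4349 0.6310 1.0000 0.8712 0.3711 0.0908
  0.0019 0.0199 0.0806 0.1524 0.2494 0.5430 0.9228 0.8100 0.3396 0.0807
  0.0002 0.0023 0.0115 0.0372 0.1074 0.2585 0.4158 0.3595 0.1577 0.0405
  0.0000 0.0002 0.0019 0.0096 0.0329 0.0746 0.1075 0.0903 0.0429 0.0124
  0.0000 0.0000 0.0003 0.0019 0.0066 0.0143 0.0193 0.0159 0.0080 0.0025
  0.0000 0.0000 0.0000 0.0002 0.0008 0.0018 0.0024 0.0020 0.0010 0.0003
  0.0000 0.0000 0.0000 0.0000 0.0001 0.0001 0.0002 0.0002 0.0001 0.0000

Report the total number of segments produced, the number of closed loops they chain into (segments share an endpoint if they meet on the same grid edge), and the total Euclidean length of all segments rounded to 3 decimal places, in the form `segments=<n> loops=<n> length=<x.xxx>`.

cell (0,1): code 0100 → (0.868,2.000)–(1.000,1.920)
cell (0,2): code 1100 → (0.204,3.000)–(0.868,2.000)
cell (0,3): code 1100 → (0.778,4.000)–(0.204,3.000)
cell (0,4): code 1100 → (0.969,5.000)–(0.778,4.000)
cell (0,5): code 1100 → (0.600,6.000)–(0.969,5.000)
cell (0,6): code 1100 → (0.815,7.000)–(0.600,6.000)
cell (0,7): code 1000 → (1.000,7.221)–(0.815,7.000)
cell (1,1): code 0010 → (1.000,1.920)–(1.182,2.000)
cell (1,2): code 0111 → (1.182,2.000)–(2.000,2.711)
cell (1,7): code 1001 → (2.000,7.904)–(1.000,7.221)
cell (2,2): code 0010 → (2.000,2.711)–(2.152,3.000)
cell (2,3): code 0011 → (2.152,3.000)–(2.086,4.000)
cell (2,4): code 0111 → (2.086,4.000)–(3.000,4.578)
cell (2,7): code 1001 → (3.000,7.831)–(2.000,7.904)
cell (3,4): code 0010 → (3.000,4.578)–(3.436,5.000)
cell (3,5): code 0011 → (3.436,5.000)–(3.994,6.000)
cell (3,6): code 0011 → (3.994,6.000)–(3.868,7.000)
cell (3,7): code 0001 → (3.868,7.000)–(3.000,7.831)
total: 18 segments, chained into 1 closed loop(s), length Σ = 15.771222

segments=18 loops=1 length=15.771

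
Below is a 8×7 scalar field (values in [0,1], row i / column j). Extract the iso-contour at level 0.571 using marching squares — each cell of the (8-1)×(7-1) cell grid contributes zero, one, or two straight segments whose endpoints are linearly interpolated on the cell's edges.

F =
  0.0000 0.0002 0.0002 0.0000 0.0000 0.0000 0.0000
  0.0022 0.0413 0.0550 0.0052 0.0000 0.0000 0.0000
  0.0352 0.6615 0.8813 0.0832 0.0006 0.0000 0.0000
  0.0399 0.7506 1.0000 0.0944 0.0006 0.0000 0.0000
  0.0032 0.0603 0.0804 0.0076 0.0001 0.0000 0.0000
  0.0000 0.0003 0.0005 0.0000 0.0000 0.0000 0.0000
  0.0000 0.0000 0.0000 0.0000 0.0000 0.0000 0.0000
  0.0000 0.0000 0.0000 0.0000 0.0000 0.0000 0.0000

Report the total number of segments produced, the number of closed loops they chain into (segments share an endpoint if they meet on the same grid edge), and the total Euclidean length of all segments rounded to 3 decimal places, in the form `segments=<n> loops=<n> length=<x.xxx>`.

segments=8 loops=1 length=5.830

cell (1,0): code 0100 → (1.854,1.000)–(2.000,0.856)
cell (1,1): code 1100 → (1.624,2.000)–(1.854,1.000)
cell (1,2): code 1000 → (2.000,2.389)–(1.624,2.000)
cell (2,0): code 0110 → (2.000,0.856)–(3.000,0.747)
cell (2,2): code 1001 → (3.000,2.474)–(2.000,2.389)
cell (3,0): code 0010 → (3.000,0.747)–(3.260,1.000)
cell (3,1): code 0011 → (3.260,1.000)–(3.467,2.000)
cell (3,2): code 0001 → (3.467,2.000)–(3.000,2.474)
total: 8 segments, chained into 1 closed loop(s), length Σ = 5.829989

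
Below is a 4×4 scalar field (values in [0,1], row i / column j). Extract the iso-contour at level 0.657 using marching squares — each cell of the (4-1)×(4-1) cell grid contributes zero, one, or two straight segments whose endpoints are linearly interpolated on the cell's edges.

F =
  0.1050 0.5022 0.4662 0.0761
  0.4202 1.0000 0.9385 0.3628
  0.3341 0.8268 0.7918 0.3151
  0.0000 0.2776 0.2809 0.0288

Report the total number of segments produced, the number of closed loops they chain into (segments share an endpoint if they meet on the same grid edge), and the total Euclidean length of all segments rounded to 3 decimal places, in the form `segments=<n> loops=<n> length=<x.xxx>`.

segments=8 loops=1 length=6.585

cell (0,0): code 0100 → (0.311,1.000)–(1.000,0.408)
cell (0,1): code 1100 → (0.404,2.000)–(0.311,1.000)
cell (0,2): code 1000 → (1.000,2.489)–(0.404,2.000)
cell (1,0): code 0110 → (1.000,0.408)–(2.000,0.655)
cell (1,2): code 1001 → (2.000,2.283)–(1.000,2.489)
cell (2,0): code 0010 → (2.000,0.655)–(2.309,1.000)
cell (2,1): code 0011 → (2.309,1.000)–(2.264,2.000)
cell (2,2): code 0001 → (2.264,2.000)–(2.000,2.283)
total: 8 segments, chained into 1 closed loop(s), length Σ = 6.585245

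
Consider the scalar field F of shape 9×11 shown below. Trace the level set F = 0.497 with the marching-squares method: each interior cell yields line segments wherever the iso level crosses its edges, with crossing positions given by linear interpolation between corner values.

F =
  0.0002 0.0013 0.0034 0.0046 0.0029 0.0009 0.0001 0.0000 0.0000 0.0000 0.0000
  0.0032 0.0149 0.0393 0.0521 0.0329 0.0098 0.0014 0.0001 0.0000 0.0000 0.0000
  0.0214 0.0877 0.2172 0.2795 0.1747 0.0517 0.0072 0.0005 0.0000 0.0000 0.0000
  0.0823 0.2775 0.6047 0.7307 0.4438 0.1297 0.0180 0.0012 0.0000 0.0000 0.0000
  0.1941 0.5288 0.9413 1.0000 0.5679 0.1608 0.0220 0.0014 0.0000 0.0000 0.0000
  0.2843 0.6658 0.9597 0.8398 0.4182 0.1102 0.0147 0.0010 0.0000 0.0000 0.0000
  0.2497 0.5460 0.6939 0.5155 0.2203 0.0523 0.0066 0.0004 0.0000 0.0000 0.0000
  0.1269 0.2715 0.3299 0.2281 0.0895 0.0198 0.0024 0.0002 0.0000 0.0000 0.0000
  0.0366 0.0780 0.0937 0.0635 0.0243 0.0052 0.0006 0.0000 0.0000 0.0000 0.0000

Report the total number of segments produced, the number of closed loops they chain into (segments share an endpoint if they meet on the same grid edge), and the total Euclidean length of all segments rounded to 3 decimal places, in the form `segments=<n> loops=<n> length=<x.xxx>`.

cell (2,1): code 0100 → (2.722,2.000)–(3.000,1.671)
cell (2,2): code 1100 → (2.482,3.000)–(2.722,2.000)
cell (2,3): code 1000 → (3.000,3.815)–(2.482,3.000)
cell (3,0): code 0100 → (3.873,1.000)–(4.000,0.905)
cell (3,1): code 1110 → (3.000,1.671)–(3.873,1.000)
cell (3,3): code 1101 → (3.429,4.000)–(3.000,3.815)
cell (3,4): code 1000 → (4.000,4.174)–(3.429,4.000)
cell (4,0): code 0110 → (4.000,0.905)–(5.000,0.558)
cell (4,3): code 1011 → (5.000,3.813)–(4.474,4.000)
cell (4,4): code 0001 → (4.474,4.000)–(4.000,4.174)
cell (5,0): code 0110 → (5.000,0.558)–(6.000,0.835)
cell (5,3): code 1001 → (6.000,3.063)–(5.000,3.813)
cell (6,0): code 0010 → (6.000,0.835)–(6.179,1.000)
cell (6,1): code 0011 → (6.179,1.000)–(6.541,2.000)
cell (6,2): code 0011 → (6.541,2.000)–(6.064,3.000)
cell (6,3): code 0001 → (6.064,3.000)–(6.000,3.063)
total: 16 segments, chained into 1 closed loop(s), length Σ = 11.662786

segments=16 loops=1 length=11.663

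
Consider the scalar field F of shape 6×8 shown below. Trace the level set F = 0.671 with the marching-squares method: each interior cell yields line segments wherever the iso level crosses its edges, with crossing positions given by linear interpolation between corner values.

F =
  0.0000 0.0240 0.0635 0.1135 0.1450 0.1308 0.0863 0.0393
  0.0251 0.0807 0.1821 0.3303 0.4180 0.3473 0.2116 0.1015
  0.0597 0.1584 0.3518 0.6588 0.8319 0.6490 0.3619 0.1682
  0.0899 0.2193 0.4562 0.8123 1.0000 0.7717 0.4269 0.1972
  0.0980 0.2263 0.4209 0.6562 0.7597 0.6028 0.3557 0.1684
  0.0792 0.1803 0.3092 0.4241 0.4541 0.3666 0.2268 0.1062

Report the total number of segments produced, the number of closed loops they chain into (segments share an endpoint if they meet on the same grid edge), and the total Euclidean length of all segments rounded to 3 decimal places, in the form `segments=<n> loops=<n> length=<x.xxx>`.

segments=12 loops=1 length=8.122

cell (1,3): code 0100 → (1.611,4.000)–(2.000,3.070)
cell (1,4): code 1000 → (2.000,4.880)–(1.611,4.000)
cell (2,2): code 0100 → (2.079,3.000)–(3.000,2.603)
cell (2,3): code 1110 → (2.000,3.070)–(2.079,3.000)
cell (2,4): code 1101 → (2.179,5.000)–(2.000,4.880)
cell (2,5): code 1000 → (3.000,5.292)–(2.179,5.000)
cell (3,2): code 0010 → (3.000,2.603)–(3.905,3.000)
cell (3,3): code 0111 → (3.905,3.000)–(4.000,3.143)
cell (3,4): code 1011 → (4.000,4.565)–(3.596,5.000)
cell (3,5): code 0001 → (3.596,5.000)–(3.000,5.292)
cell (4,3): code 0010 → (4.000,3.143)–(4.290,4.000)
cell (4,4): code 0001 → (4.290,4.000)–(4.000,4.565)
total: 12 segments, chained into 1 closed loop(s), length Σ = 8.122369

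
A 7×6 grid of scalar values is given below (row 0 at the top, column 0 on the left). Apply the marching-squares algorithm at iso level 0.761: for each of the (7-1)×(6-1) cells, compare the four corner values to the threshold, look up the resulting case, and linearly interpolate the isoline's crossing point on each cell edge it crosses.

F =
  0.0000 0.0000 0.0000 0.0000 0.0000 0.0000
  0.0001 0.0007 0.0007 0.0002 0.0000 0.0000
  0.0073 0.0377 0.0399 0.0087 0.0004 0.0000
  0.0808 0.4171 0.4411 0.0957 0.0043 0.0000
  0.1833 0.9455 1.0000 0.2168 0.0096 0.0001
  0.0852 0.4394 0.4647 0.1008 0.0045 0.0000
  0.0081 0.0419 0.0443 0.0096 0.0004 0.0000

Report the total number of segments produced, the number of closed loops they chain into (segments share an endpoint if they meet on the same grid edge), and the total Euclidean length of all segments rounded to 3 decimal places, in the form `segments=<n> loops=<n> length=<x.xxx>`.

segments=6 loops=1 length=3.935

cell (3,0): code 0100 → (3.651,1.000)–(4.000,0.758)
cell (3,1): code 1100 → (3.572,2.000)–(3.651,1.000)
cell (3,2): code 1000 → (4.000,2.305)–(3.572,2.000)
cell (4,0): code 0010 → (4.000,0.758)–(4.365,1.000)
cell (4,1): code 0011 → (4.365,1.000)–(4.446,2.000)
cell (4,2): code 0001 → (4.446,2.000)–(4.000,2.305)
total: 6 segments, chained into 1 closed loop(s), length Σ = 3.935033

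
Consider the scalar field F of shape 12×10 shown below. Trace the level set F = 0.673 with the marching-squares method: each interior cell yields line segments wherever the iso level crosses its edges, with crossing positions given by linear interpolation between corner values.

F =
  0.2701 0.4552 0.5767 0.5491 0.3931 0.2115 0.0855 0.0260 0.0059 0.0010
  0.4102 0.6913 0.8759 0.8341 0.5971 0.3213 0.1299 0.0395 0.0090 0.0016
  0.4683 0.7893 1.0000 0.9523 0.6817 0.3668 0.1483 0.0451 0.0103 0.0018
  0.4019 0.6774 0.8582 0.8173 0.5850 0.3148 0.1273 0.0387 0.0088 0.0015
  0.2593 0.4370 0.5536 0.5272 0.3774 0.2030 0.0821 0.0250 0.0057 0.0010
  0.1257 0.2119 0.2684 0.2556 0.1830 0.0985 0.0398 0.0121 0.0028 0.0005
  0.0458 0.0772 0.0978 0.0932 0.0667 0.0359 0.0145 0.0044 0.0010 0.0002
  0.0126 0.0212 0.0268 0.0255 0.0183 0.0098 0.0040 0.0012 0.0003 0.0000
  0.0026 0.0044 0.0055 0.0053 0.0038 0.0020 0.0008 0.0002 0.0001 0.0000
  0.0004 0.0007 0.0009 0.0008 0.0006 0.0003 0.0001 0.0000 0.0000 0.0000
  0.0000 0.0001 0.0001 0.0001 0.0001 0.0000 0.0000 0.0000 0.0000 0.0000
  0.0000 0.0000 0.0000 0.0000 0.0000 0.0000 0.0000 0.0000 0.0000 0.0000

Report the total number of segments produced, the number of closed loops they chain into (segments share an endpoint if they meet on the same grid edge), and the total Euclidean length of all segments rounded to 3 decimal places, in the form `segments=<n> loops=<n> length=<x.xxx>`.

segments=14 loops=1 length=10.386

cell (0,0): code 0100 → (0.922,1.000)–(1.000,0.935)
cell (0,1): code 1100 → (0.322,2.000)–(0.922,1.000)
cell (0,2): code 1100 → (0.435,3.000)–(0.322,2.000)
cell (0,3): code 1000 → (1.000,3.680)–(0.435,3.000)
cell (1,0): code 0110 → (1.000,0.935)–(2.000,0.638)
cell (1,3): code 1101 → (1.897,4.000)–(1.000,3.680)
cell (1,4): code 1000 → (2.000,4.028)–(1.897,4.000)
cell (2,0): code 0110 → (2.000,0.638)–(3.000,0.984)
cell (2,3): code 1011 → (3.000,3.621)–(2.090,4.000)
cell (2,4): code 0001 → (2.090,4.000)–(2.000,4.028)
cell (3,0): code 0010 → (3.000,0.984)–(3.018,1.000)
cell (3,1): code 0011 → (3.018,1.000)–(3.608,2.000)
cell (3,2): code 0011 → (3.608,2.000)–(3.497,3.000)
cell (3,3): code 0001 → (3.497,3.000)–(3.000,3.621)
total: 14 segments, chained into 1 closed loop(s), length Σ = 10.385710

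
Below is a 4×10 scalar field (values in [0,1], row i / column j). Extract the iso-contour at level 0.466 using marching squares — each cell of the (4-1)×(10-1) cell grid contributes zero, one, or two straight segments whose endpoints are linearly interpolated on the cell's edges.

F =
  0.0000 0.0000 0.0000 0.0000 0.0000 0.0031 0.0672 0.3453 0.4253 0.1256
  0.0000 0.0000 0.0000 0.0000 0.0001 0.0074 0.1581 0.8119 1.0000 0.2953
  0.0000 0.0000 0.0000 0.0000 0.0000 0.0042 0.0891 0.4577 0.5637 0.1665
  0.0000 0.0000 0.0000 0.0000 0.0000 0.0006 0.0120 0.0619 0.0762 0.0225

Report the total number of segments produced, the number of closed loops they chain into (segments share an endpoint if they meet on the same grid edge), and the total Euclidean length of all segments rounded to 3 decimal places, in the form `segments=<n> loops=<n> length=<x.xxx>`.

cell (0,6): code 0100 → (0.259,7.000)–(1.000,6.471)
cell (0,7): code 1100 → (0.071,8.000)–(0.259,7.000)
cell (0,8): code 1000 → (1.000,8.758)–(0.071,8.000)
cell (1,6): code 0010 → (1.000,6.471)–(1.977,7.000)
cell (1,7): code 0111 → (1.977,7.000)–(2.000,7.078)
cell (1,8): code 1001 → (2.000,8.246)–(1.000,8.758)
cell (2,7): code 0010 → (2.000,7.078)–(2.200,8.000)
cell (2,8): code 0001 → (2.200,8.000)–(2.000,8.246)
total: 8 segments, chained into 1 closed loop(s), length Σ = 6.703513

segments=8 loops=1 length=6.704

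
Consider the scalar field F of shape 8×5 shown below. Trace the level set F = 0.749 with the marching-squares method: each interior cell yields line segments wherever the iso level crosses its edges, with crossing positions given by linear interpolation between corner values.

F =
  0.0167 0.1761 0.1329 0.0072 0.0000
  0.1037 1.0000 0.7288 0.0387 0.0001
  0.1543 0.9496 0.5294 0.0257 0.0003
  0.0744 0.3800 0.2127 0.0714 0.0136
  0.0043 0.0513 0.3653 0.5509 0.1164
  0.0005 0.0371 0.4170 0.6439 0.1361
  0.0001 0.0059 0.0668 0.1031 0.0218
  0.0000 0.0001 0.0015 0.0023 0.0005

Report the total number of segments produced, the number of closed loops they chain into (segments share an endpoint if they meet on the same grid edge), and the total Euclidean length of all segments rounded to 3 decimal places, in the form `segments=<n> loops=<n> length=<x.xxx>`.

segments=6 loops=1 length=4.511

cell (0,0): code 0100 → (0.695,1.000)–(1.000,0.720)
cell (0,1): code 1000 → (1.000,1.926)–(0.695,1.000)
cell (1,0): code 0110 → (1.000,0.720)–(2.000,0.748)
cell (1,1): code 1001 → (2.000,1.477)–(1.000,1.926)
cell (2,0): code 0010 → (2.000,0.748)–(2.352,1.000)
cell (2,1): code 0001 → (2.352,1.000)–(2.000,1.477)
total: 6 segments, chained into 1 closed loop(s), length Σ = 4.510798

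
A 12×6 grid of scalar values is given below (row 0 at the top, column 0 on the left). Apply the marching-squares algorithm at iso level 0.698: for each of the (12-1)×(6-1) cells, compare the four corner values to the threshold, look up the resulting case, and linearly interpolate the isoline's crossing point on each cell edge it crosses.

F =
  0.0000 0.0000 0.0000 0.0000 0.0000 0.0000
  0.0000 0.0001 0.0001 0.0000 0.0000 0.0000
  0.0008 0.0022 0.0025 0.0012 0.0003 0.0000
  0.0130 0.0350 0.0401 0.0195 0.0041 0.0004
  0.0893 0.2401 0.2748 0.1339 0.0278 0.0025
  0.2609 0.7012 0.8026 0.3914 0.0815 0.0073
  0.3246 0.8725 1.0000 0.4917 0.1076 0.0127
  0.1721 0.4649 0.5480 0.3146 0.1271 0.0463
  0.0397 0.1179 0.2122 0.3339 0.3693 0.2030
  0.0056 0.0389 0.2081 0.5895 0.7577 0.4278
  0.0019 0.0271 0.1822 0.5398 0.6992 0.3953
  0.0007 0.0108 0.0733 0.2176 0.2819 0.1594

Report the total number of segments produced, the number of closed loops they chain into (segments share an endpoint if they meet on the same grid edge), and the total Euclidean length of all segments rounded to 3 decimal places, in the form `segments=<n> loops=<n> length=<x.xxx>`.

cell (4,0): code 0100 → (4.993,1.000)–(5.000,0.993)
cell (4,1): code 1100 → (4.802,2.000)–(4.993,1.000)
cell (4,2): code 1000 → (5.000,2.254)–(4.802,2.000)
cell (5,0): code 0110 → (5.000,0.993)–(6.000,0.682)
cell (5,2): code 1001 → (6.000,2.594)–(5.000,2.254)
cell (6,0): code 0010 → (6.000,0.682)–(6.428,1.000)
cell (6,1): code 0011 → (6.428,1.000)–(6.668,2.000)
cell (6,2): code 0001 → (6.668,2.000)–(6.000,2.594)
cell (8,3): code 0100 → (8.846,4.000)–(9.000,3.645)
cell (8,4): code 1000 → (9.000,4.181)–(8.846,4.000)
cell (9,3): code 0110 → (9.000,3.645)–(10.000,3.992)
cell (9,4): code 1001 → (10.000,4.004)–(9.000,4.181)
cell (10,3): code 0010 → (10.000,3.992)–(10.003,4.000)
cell (10,4): code 0001 → (10.003,4.000)–(10.000,4.004)
total: 14 segments, chained into 2 closed loop(s), length Σ = 8.621517

segments=14 loops=2 length=8.622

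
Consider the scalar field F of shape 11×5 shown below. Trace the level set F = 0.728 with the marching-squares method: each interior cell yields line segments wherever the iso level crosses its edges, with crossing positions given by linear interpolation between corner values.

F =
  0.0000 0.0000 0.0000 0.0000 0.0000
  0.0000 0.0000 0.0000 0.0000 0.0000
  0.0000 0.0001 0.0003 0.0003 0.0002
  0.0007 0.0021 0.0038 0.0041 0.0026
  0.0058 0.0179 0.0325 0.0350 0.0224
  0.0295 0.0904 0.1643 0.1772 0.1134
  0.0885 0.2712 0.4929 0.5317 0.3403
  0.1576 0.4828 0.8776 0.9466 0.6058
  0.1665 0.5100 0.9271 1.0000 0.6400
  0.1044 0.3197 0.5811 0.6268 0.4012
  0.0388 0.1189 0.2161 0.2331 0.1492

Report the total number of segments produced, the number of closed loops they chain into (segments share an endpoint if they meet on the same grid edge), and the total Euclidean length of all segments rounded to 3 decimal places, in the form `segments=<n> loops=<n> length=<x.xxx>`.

cell (6,1): code 0100 → (6.611,2.000)–(7.000,1.621)
cell (6,2): code 1100 → (6.473,3.000)–(6.611,2.000)
cell (6,3): code 1000 → (7.000,3.641)–(6.473,3.000)
cell (7,1): code 0110 → (7.000,1.621)–(8.000,1.523)
cell (7,3): code 1001 → (8.000,3.756)–(7.000,3.641)
cell (8,1): code 0010 → (8.000,1.523)–(8.575,2.000)
cell (8,2): code 0011 → (8.575,2.000)–(8.729,3.000)
cell (8,3): code 0001 → (8.729,3.000)–(8.000,3.756)
total: 8 segments, chained into 1 closed loop(s), length Σ = 7.202978

segments=8 loops=1 length=7.203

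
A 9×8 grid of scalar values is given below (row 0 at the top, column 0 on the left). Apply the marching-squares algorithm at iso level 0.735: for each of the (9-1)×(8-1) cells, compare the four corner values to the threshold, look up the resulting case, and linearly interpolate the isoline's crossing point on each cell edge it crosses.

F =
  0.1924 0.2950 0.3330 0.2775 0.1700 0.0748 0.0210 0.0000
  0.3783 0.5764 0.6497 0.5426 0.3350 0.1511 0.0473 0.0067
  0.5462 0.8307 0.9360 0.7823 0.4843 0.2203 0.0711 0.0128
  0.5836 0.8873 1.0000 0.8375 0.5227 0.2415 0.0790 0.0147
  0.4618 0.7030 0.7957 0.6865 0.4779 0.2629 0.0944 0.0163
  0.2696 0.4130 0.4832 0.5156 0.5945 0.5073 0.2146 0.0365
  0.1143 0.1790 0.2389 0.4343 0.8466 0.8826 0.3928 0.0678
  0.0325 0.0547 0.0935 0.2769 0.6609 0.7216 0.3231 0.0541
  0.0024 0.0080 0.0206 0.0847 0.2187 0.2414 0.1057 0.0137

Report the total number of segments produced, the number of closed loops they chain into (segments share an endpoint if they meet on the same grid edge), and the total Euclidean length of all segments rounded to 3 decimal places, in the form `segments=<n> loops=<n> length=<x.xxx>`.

segments=18 loops=2 length=13.571

cell (1,0): code 0100 → (1.624,1.000)–(2.000,0.664)
cell (1,1): code 1100 → (1.298,2.000)–(1.624,1.000)
cell (1,2): code 1100 → (1.803,3.000)–(1.298,2.000)
cell (1,3): code 1000 → (2.000,3.159)–(1.803,3.000)
cell (2,0): code 0110 → (2.000,0.664)–(3.000,0.499)
cell (2,3): code 1001 → (3.000,3.326)–(2.000,3.159)
cell (3,0): code 0010 → (3.000,0.499)–(3.826,1.000)
cell (3,1): code 0111 → (3.826,1.000)–(4.000,1.345)
cell (3,2): code 1011 → (4.000,2.556)–(3.679,3.000)
cell (3,3): code 0001 → (3.679,3.000)–(3.000,3.326)
cell (4,1): code 0010 → (4.000,1.345)–(4.194,2.000)
cell (4,2): code 0001 → (4.194,2.000)–(4.000,2.556)
cell (5,3): code 0100 → (5.557,4.000)–(6.000,3.729)
cell (5,4): code 1100 → (5.607,5.000)–(5.557,4.000)
cell (5,5): code 1000 → (6.000,5.301)–(5.607,5.000)
cell (6,3): code 0010 → (6.000,3.729)–(6.601,4.000)
cell (6,4): code 0011 → (6.601,4.000)–(6.917,5.000)
cell (6,5): code 0001 → (6.917,5.000)–(6.000,5.301)
total: 18 segments, chained into 2 closed loop(s), length Σ = 13.571441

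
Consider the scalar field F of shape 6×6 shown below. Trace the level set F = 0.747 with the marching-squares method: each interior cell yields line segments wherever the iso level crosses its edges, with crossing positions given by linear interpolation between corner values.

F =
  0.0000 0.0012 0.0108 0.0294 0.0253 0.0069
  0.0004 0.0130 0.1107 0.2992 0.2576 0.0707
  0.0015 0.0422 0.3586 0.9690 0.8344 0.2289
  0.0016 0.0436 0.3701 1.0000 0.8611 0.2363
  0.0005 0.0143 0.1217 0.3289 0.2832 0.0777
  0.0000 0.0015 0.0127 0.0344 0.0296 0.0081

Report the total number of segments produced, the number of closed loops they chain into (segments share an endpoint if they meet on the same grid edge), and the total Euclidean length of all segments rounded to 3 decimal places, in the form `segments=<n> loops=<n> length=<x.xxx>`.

cell (1,2): code 0100 → (1.669,3.000)–(2.000,2.636)
cell (1,3): code 1100 → (1.848,4.000)–(1.669,3.000)
cell (1,4): code 1000 → (2.000,4.144)–(1.848,4.000)
cell (2,2): code 0110 → (2.000,2.636)–(3.000,2.598)
cell (2,4): code 1001 → (3.000,4.183)–(2.000,4.144)
cell (3,2): code 0010 → (3.000,2.598)–(3.377,3.000)
cell (3,3): code 0011 → (3.377,3.000)–(3.197,4.000)
cell (3,4): code 0001 → (3.197,4.000)–(3.000,4.183)
total: 8 segments, chained into 1 closed loop(s), length Σ = 5.554645

segments=8 loops=1 length=5.555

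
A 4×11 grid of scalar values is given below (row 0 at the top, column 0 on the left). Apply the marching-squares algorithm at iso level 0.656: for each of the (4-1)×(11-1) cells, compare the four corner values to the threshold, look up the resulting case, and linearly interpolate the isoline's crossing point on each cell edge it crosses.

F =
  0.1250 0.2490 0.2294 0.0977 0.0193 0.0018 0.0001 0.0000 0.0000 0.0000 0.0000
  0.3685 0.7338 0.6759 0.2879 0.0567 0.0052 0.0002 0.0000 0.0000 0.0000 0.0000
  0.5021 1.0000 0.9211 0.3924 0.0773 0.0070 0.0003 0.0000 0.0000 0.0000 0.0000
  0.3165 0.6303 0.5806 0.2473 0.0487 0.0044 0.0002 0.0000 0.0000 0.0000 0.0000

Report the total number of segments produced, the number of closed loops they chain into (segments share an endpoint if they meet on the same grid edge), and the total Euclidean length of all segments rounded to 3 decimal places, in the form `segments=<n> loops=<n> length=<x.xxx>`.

cell (0,0): code 0100 → (0.840,1.000)–(1.000,0.787)
cell (0,1): code 1100 → (0.955,2.000)–(0.840,1.000)
cell (0,2): code 1000 → (1.000,2.051)–(0.955,2.000)
cell (1,0): code 0110 → (1.000,0.787)–(2.000,0.309)
cell (1,2): code 1001 → (2.000,2.501)–(1.000,2.051)
cell (2,0): code 0010 → (2.000,0.309)–(2.930,1.000)
cell (2,1): code 0011 → (2.930,1.000)–(2.779,2.000)
cell (2,2): code 0001 → (2.779,2.000)–(2.000,2.501)
total: 8 segments, chained into 1 closed loop(s), length Σ = 6.642760

segments=8 loops=1 length=6.643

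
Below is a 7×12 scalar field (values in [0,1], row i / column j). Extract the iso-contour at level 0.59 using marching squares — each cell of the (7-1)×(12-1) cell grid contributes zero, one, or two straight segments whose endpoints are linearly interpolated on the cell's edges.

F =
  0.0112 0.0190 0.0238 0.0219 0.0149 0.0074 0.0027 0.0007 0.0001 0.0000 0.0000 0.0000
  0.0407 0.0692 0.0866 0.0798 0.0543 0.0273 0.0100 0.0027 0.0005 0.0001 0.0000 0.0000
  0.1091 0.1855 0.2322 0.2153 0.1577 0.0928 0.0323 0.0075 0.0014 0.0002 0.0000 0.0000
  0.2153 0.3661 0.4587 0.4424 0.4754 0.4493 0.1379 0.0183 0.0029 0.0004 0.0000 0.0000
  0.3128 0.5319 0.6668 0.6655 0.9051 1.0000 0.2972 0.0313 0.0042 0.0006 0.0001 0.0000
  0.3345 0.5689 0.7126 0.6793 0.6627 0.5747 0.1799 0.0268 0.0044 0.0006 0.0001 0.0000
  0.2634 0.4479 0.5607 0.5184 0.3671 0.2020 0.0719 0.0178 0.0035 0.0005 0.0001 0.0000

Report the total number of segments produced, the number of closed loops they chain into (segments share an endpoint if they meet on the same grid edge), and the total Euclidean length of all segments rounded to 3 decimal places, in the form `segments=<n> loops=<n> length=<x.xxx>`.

cell (3,1): code 0100 → (3.631,2.000)–(4.000,1.431)
cell (3,2): code 1100 → (3.662,3.000)–(3.631,2.000)
cell (3,3): code 1100 → (3.267,4.000)–(3.662,3.000)
cell (3,4): code 1100 → (3.255,5.000)–(3.267,4.000)
cell (3,5): code 1000 → (4.000,5.583)–(3.255,5.000)
cell (4,1): code 0110 → (4.000,1.431)–(5.000,1.147)
cell (4,4): code 1011 → (5.000,4.826)–(4.964,5.000)
cell (4,5): code 0001 → (4.964,5.000)–(4.000,5.583)
cell (5,1): code 0010 → (5.000,1.147)–(5.807,2.000)
cell (5,2): code 0011 → (5.807,2.000)–(5.555,3.000)
cell (5,3): code 0011 → (5.555,3.000)–(5.246,4.000)
cell (5,4): code 0001 → (5.246,4.000)–(5.000,4.826)
total: 12 segments, chained into 1 closed loop(s), length Σ = 11.158213

segments=12 loops=1 length=11.158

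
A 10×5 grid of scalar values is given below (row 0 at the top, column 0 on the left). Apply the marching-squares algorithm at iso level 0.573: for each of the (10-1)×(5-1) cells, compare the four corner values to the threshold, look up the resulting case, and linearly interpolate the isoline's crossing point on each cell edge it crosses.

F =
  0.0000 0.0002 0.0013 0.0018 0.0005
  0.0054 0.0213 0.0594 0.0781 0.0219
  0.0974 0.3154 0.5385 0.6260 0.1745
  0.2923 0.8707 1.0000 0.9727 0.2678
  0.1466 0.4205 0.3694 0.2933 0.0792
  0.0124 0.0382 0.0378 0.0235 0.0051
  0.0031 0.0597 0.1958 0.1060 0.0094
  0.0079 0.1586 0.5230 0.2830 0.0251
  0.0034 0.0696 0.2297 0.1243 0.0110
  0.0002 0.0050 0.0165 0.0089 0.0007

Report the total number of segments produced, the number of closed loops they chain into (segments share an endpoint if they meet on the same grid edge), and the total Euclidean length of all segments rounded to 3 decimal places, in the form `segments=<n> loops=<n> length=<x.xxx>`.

cell (1,2): code 0100 → (1.903,3.000)–(2.000,2.394)
cell (1,3): code 1000 → (2.000,3.117)–(1.903,3.000)
cell (2,0): code 0100 → (2.464,1.000)–(3.000,0.485)
cell (2,1): code 1100 → (2.075,2.000)–(2.464,1.000)
cell (2,2): code 1110 → (2.000,2.394)–(2.075,2.000)
cell (2,3): code 1001 → (3.000,3.567)–(2.000,3.117)
cell (3,0): code 0010 → (3.000,0.485)–(3.661,1.000)
cell (3,1): code 0011 → (3.661,1.000)–(3.677,2.000)
cell (3,2): code 0011 → (3.677,2.000)–(3.588,3.000)
cell (3,3): code 0001 → (3.588,3.000)–(3.000,3.567)
total: 10 segments, chained into 1 closed loop(s), length Σ = 7.738591

segments=10 loops=1 length=7.739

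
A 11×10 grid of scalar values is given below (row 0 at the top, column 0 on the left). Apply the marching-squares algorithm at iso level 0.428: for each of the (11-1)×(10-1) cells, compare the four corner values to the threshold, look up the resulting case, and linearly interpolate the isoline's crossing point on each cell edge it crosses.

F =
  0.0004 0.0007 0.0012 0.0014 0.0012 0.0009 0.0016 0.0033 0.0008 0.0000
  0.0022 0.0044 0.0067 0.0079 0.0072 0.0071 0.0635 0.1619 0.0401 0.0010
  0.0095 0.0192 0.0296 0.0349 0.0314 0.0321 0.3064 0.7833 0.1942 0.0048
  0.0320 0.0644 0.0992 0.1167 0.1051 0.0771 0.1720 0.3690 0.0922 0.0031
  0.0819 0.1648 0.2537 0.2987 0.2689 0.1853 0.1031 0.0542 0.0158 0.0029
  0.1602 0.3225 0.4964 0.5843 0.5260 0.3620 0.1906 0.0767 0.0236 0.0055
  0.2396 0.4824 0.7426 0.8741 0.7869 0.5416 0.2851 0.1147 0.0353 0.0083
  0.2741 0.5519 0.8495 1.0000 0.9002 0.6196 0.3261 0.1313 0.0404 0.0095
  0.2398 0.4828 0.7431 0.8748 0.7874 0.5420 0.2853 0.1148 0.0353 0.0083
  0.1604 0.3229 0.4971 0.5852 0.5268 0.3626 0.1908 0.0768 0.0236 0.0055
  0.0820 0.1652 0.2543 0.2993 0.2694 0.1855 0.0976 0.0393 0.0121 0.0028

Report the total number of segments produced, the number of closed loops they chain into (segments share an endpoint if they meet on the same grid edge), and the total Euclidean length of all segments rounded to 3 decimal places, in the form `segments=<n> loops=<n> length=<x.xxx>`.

cell (1,6): code 0100 → (1.428,7.000)–(2.000,6.255)
cell (1,7): code 1000 → (2.000,7.603)–(1.428,7.000)
cell (2,6): code 0010 → (2.000,6.255)–(2.858,7.000)
cell (2,7): code 0001 → (2.858,7.000)–(2.000,7.603)
cell (4,1): code 0100 → (4.718,2.000)–(5.000,1.607)
cell (4,2): code 1100 → (4.453,3.000)–(4.718,2.000)
cell (4,3): code 1100 → (4.619,4.000)–(4.453,3.000)
cell (4,4): code 1000 → (5.000,4.598)–(4.619,4.000)
cell (5,0): code 0100 → (5.660,1.000)–(6.000,0.776)
cell (5,1): code 1110 → (5.000,1.607)–(5.660,1.000)
cell (5,4): code 1101 → (5.367,5.000)–(5.000,4.598)
cell (5,5): code 1000 → (6.000,5.443)–(5.367,5.000)
cell (6,0): code 0110 → (6.000,0.776)–(7.000,0.554)
cell (6,5): code 1001 → (7.000,5.653)–(6.000,5.443)
cell (7,0): code 0110 → (7.000,0.554)–(8.000,0.774)
cell (7,5): code 1001 → (8.000,5.444)–(7.000,5.653)
cell (8,0): code 0010 → (8.000,0.774)–(8.343,1.000)
cell (8,1): code 0111 → (8.343,1.000)–(9.000,1.603)
cell (8,4): code 1011 → (9.000,4.602)–(8.635,5.000)
cell (8,5): code 0001 → (8.635,5.000)–(8.000,5.444)
cell (9,1): code 0010 → (9.000,1.603)–(9.285,2.000)
cell (9,2): code 0011 → (9.285,2.000)–(9.550,3.000)
cell (9,3): code 0011 → (9.550,3.000)–(9.384,4.000)
cell (9,4): code 0001 → (9.384,4.000)–(9.000,4.602)
total: 24 segments, chained into 2 closed loop(s), length Σ = 19.775984

segments=24 loops=2 length=19.776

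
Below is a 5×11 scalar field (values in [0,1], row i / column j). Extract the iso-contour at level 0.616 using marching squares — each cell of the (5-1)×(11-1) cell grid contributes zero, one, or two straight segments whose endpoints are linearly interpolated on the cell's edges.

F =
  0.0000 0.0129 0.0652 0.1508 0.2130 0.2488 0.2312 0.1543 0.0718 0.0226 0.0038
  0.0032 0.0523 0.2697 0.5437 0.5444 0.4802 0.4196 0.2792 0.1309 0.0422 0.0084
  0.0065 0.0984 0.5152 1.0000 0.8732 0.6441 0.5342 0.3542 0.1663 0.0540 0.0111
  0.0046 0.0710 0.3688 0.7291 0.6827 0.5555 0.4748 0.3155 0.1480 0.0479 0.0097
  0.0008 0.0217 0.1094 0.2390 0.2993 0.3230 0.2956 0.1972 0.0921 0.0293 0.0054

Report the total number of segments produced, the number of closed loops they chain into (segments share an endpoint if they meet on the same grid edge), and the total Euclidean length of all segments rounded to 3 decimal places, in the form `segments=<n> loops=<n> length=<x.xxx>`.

cell (1,2): code 0100 → (1.158,3.000)–(2.000,2.208)
cell (1,3): code 1100 → (1.218,4.000)–(1.158,3.000)
cell (1,4): code 1100 → (1.829,5.000)–(1.218,4.000)
cell (1,5): code 1000 → (2.000,5.256)–(1.829,5.000)
cell (2,2): code 0110 → (2.000,2.208)–(3.000,2.686)
cell (2,4): code 1011 → (3.000,4.524)–(2.317,5.000)
cell (2,5): code 0001 → (2.317,5.000)–(2.000,5.256)
cell (3,2): code 0010 → (3.000,2.686)–(3.231,3.000)
cell (3,3): code 0011 → (3.231,3.000)–(3.174,4.000)
cell (3,4): code 0001 → (3.174,4.000)–(3.000,4.524)
total: 10 segments, chained into 1 closed loop(s), length Σ = 7.928753

segments=10 loops=1 length=7.929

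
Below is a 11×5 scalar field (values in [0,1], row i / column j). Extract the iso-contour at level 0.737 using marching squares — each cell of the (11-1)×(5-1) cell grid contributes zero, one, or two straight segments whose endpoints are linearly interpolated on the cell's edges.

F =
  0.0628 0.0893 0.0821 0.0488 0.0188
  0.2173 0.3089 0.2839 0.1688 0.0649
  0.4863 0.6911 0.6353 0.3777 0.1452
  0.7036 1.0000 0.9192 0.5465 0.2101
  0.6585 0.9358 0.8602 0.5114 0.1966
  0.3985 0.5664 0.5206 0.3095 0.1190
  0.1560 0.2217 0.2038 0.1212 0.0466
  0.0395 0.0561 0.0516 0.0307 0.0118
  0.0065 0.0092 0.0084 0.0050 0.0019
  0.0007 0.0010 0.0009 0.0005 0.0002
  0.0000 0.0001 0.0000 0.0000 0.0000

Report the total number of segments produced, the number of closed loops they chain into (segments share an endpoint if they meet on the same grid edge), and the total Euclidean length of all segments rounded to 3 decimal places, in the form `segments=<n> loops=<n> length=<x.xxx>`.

segments=8 loops=1 length=7.500

cell (2,0): code 0100 → (2.149,1.000)–(3.000,0.113)
cell (2,1): code 1100 → (2.358,2.000)–(2.149,1.000)
cell (2,2): code 1000 → (3.000,2.489)–(2.358,2.000)
cell (3,0): code 0110 → (3.000,0.113)–(4.000,0.283)
cell (3,2): code 1001 → (4.000,2.353)–(3.000,2.489)
cell (4,0): code 0010 → (4.000,0.283)–(4.538,1.000)
cell (4,1): code 0011 → (4.538,1.000)–(4.363,2.000)
cell (4,2): code 0001 → (4.363,2.000)–(4.000,2.353)
total: 8 segments, chained into 1 closed loop(s), length Σ = 7.499821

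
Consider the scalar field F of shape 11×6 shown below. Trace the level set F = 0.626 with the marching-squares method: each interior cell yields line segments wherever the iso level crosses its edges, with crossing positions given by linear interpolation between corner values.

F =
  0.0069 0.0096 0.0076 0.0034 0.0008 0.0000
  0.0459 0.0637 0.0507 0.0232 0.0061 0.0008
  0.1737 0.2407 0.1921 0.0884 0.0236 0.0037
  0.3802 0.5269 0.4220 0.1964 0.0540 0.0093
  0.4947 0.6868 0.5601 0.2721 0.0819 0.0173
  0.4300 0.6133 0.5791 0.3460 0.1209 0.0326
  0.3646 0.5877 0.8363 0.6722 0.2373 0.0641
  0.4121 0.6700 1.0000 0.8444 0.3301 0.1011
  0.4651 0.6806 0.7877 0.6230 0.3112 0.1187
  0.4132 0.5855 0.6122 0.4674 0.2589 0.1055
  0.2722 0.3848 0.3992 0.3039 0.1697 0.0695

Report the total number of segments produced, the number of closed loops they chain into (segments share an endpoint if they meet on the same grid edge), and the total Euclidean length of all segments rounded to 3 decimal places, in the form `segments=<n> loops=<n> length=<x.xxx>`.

segments=16 loops=2 length=12.743

cell (3,0): code 0100 → (3.620,1.000)–(4.000,0.683)
cell (3,1): code 1000 → (4.000,1.480)–(3.620,1.000)
cell (4,0): code 0010 → (4.000,0.683)–(4.827,1.000)
cell (4,1): code 0001 → (4.827,1.000)–(4.000,1.480)
cell (5,1): code 0100 → (5.182,2.000)–(6.000,1.154)
cell (5,2): code 1100 → (5.858,3.000)–(5.182,2.000)
cell (5,3): code 1000 → (6.000,3.106)–(5.858,3.000)
cell (6,0): code 0100 → (6.465,1.000)–(7.000,0.829)
cell (6,1): code 1110 → (6.000,1.154)–(6.465,1.000)
cell (6,3): code 1001 → (7.000,3.425)–(6.000,3.106)
cell (7,0): code 0110 → (7.000,0.829)–(8.000,0.747)
cell (7,2): code 1011 → (8.000,2.982)–(7.986,3.000)
cell (7,3): code 0001 → (7.986,3.000)–(7.000,3.425)
cell (8,0): code 0010 → (8.000,0.747)–(8.574,1.000)
cell (8,1): code 0011 → (8.574,1.000)–(8.921,2.000)
cell (8,2): code 0001 → (8.921,2.000)–(8.000,2.982)
total: 16 segments, chained into 2 closed loop(s), length Σ = 12.743113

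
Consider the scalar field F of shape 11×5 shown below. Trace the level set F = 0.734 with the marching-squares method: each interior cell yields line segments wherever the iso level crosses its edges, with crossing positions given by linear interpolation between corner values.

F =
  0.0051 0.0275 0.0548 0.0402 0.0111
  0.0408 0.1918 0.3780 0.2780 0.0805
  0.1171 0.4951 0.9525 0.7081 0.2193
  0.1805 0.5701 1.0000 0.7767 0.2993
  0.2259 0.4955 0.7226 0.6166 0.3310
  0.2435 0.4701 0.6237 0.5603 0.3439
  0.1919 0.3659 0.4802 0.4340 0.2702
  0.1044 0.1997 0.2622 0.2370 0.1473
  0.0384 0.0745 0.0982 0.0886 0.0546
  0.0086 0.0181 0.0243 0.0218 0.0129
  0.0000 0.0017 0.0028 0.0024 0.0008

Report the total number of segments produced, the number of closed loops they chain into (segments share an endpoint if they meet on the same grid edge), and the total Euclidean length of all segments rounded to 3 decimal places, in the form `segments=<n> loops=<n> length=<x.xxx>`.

cell (1,1): code 0100 → (1.620,2.000)–(2.000,1.522)
cell (1,2): code 1000 → (2.000,2.894)–(1.620,2.000)
cell (2,1): code 0110 → (2.000,1.522)–(3.000,1.381)
cell (2,2): code 1101 → (2.378,3.000)–(2.000,2.894)
cell (2,3): code 1000 → (3.000,3.089)–(2.378,3.000)
cell (3,1): code 0010 → (3.000,1.381)–(3.959,2.000)
cell (3,2): code 0011 → (3.959,2.000)–(3.267,3.000)
cell (3,3): code 0001 → (3.267,3.000)–(3.000,3.089)
total: 8 segments, chained into 1 closed loop(s), length Σ = 6.251766

segments=8 loops=1 length=6.252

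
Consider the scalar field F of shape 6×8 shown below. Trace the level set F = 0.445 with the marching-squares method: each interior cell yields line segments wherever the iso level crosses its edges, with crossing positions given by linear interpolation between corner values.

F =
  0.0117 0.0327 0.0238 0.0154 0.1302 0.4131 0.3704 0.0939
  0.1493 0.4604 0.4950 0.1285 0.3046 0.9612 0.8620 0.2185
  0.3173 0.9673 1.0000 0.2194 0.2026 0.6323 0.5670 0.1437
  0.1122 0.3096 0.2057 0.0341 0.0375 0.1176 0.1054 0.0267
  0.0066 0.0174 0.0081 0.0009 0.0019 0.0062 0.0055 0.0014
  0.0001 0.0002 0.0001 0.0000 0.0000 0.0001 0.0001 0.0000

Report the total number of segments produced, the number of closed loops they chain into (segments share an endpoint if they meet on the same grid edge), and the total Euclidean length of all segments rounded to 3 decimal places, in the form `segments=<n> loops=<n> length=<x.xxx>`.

segments=16 loops=2 length=14.158

cell (0,0): code 0100 → (0.964,1.000)–(1.000,0.950)
cell (0,1): code 1100 → (0.894,2.000)–(0.964,1.000)
cell (0,2): code 1000 → (1.000,2.136)–(0.894,2.000)
cell (0,4): code 0100 → (0.058,5.000)–(1.000,4.214)
cell (0,5): code 1100 → (0.152,6.000)–(0.058,5.000)
cell (0,6): code 1000 → (1.000,6.648)–(0.152,6.000)
cell (1,0): code 0110 → (1.000,0.950)–(2.000,0.196)
cell (1,2): code 1001 → (2.000,2.711)–(1.000,2.136)
cell (1,4): code 0110 → (1.000,4.214)–(2.000,4.564)
cell (1,6): code 1001 → (2.000,6.288)–(1.000,6.648)
cell (2,0): code 0010 → (2.000,0.196)–(2.794,1.000)
cell (2,1): code 0011 → (2.794,1.000)–(2.699,2.000)
cell (2,2): code 0001 → (2.699,2.000)–(2.000,2.711)
cell (2,4): code 0010 → (2.000,4.564)–(2.364,5.000)
cell (2,5): code 0011 → (2.364,5.000)–(2.264,6.000)
cell (2,6): code 0001 → (2.264,6.000)–(2.000,6.288)
total: 16 segments, chained into 2 closed loop(s), length Σ = 14.158160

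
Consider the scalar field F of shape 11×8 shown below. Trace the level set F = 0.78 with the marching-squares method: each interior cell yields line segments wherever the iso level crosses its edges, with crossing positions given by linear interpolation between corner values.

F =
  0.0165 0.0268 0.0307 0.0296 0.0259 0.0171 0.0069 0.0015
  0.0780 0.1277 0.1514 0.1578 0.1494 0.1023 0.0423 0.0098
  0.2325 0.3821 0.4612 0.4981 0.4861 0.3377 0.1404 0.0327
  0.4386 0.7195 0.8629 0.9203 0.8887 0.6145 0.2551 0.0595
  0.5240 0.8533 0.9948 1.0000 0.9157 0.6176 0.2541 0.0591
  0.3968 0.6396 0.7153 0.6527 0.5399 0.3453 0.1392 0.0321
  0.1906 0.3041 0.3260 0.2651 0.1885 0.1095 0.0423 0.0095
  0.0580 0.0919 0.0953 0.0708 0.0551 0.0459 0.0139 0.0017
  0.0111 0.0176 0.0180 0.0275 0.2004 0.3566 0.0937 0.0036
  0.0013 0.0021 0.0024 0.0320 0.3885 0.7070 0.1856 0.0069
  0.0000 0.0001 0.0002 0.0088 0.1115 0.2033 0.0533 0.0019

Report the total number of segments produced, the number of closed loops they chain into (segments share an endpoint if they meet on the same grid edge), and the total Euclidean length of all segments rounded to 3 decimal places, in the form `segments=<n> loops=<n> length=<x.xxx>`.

segments=12 loops=1 length=9.437

cell (2,1): code 0100 → (2.794,2.000)–(3.000,1.422)
cell (2,2): code 1100 → (2.668,3.000)–(2.794,2.000)
cell (2,3): code 1100 → (2.730,4.000)–(2.668,3.000)
cell (2,4): code 1000 → (3.000,4.396)–(2.730,4.000)
cell (3,0): code 0100 → (3.452,1.000)–(4.000,0.777)
cell (3,1): code 1110 → (3.000,1.422)–(3.452,1.000)
cell (3,4): code 1001 → (4.000,4.455)–(3.000,4.396)
cell (4,0): code 0010 → (4.000,0.777)–(4.343,1.000)
cell (4,1): code 0011 → (4.343,1.000)–(4.769,2.000)
cell (4,2): code 0011 → (4.769,2.000)–(4.633,3.000)
cell (4,3): code 0011 → (4.633,3.000)–(4.361,4.000)
cell (4,4): code 0001 → (4.361,4.000)–(4.000,4.455)
total: 12 segments, chained into 1 closed loop(s), length Σ = 9.437007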